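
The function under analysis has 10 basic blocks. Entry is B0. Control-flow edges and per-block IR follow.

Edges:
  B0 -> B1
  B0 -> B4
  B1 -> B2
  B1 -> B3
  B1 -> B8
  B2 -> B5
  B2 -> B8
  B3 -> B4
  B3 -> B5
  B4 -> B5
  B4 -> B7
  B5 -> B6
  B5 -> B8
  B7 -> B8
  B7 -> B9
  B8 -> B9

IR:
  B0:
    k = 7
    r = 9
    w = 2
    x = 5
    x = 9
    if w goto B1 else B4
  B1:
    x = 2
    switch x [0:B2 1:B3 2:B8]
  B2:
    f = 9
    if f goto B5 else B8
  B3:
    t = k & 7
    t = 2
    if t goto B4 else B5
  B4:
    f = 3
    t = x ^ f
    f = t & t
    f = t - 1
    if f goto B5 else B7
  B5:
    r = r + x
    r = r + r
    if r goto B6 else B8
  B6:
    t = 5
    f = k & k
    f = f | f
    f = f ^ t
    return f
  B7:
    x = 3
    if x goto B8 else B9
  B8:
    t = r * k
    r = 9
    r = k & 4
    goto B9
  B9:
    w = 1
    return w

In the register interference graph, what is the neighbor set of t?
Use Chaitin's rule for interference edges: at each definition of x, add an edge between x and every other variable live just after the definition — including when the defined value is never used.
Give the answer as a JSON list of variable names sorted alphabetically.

Block summaries:
  B0: {k,r,w,x} / ∅
  B1: {x} / ∅
  B2: {f} / ∅
  B3: {t} / {k}
  B4: {f,t} / {x}
  B5: {r} / {r,x}
  B6: {f,t} / {k}
  B7: {x} / ∅
  B8: {r,t} / {k,r}
  B9: {w} / ∅

Live sets:
  B0: in=∅ out={k,r,x}
  B1: in={k,r} out={k,r,x}
  B2: in={k,r,x} out={k,r,x}
  B3: in={k,r,x} out={k,r,x}
  B4: in={k,r,x} out={k,r,x}
  B5: in={k,r,x} out={k,r}
  B6: in={k} out=∅
  B7: in={k,r} out={k,r}
  B8: in={k,r} out=∅
  B9: in=∅ out=∅

Interfere edges:
  f — {k,r,t,x}
  k — {f,r,t,w,x}
  r — {f,k,t,w,x}
  t — {f,k,r,x}
  w — {k,r,x}
  x — {f,k,r,t,w}

N(t) = ["f", "k", "r", "x"]

Answer: ["f", "k", "r", "x"]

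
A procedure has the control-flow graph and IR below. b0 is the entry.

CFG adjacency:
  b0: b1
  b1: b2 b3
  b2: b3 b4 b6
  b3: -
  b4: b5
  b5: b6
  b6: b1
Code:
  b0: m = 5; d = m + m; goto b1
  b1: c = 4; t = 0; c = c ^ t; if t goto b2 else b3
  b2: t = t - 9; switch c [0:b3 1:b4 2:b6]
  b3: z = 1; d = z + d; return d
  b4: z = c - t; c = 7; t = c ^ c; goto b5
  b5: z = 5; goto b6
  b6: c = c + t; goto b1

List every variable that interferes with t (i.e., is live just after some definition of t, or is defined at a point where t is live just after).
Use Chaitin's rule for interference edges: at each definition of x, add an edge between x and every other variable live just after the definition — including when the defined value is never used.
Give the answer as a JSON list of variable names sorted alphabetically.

Answer: ["c", "d", "z"]

Working:
Per-block:
  b0: {d,m} / ∅
  b1: {c,t} / ∅
  b2: {t} / {c,t}
  b3: {d,z} / {d}
  b4: {c,t,z} / {c,t}
  b5: {z} / ∅
  b6: {c} / {c,t}

Liveness:
  b0: in=∅ out={d}
  b1: in={d} out={c,d,t}
  b2: in={c,d,t} out={c,d,t}
  b3: in={d} out=∅
  b4: in={c,d,t} out={c,d,t}
  b5: in={c,d,t} out={c,d,t}
  b6: in={c,d,t} out={d}

Interfere edges:
  c: {d,t,z}
  d: {c,t,z}
  m: ∅
  t: {c,d,z}
  z: {c,d,t}

N(t) = ["c", "d", "z"]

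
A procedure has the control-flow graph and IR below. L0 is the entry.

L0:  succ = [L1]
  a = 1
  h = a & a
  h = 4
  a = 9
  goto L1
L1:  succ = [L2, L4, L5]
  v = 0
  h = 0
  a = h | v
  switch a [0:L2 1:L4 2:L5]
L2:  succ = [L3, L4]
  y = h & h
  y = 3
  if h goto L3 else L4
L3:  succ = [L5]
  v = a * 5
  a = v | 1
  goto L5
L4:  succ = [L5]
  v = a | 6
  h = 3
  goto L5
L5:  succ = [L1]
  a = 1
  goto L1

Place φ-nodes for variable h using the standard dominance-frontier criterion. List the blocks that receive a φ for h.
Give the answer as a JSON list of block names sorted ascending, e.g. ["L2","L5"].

Answer: ["L1", "L5"]

Working:
idom tree: L1←L0 L2←L1 L3←L2 L4←L1 L5←L1
Dom at joins:
  L1: preds {L0,L5}: {L0} ∩ {L0,L1,L5} = {L0}; idom=L0
  L4: preds {L1,L2}: {L0,L1} ∩ {L0,L1,L2} = {L0,L1}; idom=L1
  L5: preds {L1,L3,L4}: {L0,L1} ∩ {L0,L1,L2,L3} ∩ {L0,L1,L4} = {L0,L1}; idom=L1

DF derivation:
  join L1 pred L0: · stop@L0
  join L1 pred L5: L5→L1 stop@L0
  join L4 pred L1: · stop@L1
  join L4 pred L2: L2 stop@L1
  join L5 pred L1: · stop@L1
  join L5 pred L3: L3→L2 stop@L1
  join L5 pred L4: L4 stop@L1
  DF(L0)=∅
  DF(L1)={L1}
  DF(L2)={L4,L5}
  DF(L3)={L5}
  DF(L4)={L5}
  DF(L5)={L1}

φ for h: defs {L0,L1,L4}
  DF⁺ = {L1,L5}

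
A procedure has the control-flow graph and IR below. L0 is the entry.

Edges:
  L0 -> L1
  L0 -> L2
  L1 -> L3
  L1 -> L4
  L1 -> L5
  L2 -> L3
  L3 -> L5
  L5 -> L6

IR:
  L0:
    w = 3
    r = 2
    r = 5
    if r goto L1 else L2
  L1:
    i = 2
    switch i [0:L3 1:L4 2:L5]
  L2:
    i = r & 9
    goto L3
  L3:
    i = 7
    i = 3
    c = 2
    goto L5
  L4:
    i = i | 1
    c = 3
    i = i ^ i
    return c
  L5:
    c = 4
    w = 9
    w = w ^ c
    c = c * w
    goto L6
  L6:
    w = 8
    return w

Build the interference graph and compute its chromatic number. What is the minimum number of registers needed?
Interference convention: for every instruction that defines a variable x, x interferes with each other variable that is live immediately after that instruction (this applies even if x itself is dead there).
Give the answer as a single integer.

Block summaries:
  L0: {r,w} / ∅
  L1: {i} / ∅
  L2: {i} / {r}
  L3: {c,i} / ∅
  L4: {c,i} / {i}
  L5: {c,w} / ∅
  L6: {w} / ∅

Liveness:
  L0 li=∅ lo={r}
  L1 li=∅ lo={i}
  L2 li={r} lo=∅
  L3 li=∅ lo=∅
  L4 li={i} lo=∅
  L5 li=∅ lo=∅
  L6 li=∅ lo=∅

Interference:
  c↔{i,w}
  i↔{c}
  r↔∅
  w↔{c}

Registers:
  lower bound: {c,i} mutually conflict ⇒ χ ≥ 2
  assign c→c0 i→c1 r→c0 w→c1 — no edge inside a register ⇒ χ ≤ 2
  χ = 2

Answer: 2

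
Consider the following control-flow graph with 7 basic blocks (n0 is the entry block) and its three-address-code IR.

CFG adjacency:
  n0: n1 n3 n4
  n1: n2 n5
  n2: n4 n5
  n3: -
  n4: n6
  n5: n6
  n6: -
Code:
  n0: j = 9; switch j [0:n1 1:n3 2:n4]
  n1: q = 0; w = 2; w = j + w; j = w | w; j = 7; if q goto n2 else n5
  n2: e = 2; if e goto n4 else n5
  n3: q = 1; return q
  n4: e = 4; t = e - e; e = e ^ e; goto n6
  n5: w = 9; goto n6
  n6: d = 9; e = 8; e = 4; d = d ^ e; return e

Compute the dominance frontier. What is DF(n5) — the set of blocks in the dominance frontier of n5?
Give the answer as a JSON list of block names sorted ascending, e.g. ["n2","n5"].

idom tree: n1←n0 n2←n1 n3←n0 n4←n0 n5←n1 n6←n0
Join-block Dom:
  n4: preds {n0,n2}: {n0} ∩ {n0,n1,n2} = {n0}; idom=n0
  n5: preds {n1,n2}: {n0,n1} ∩ {n0,n1,n2} = {n0,n1}; idom=n1
  n6: preds {n4,n5}: {n0,n4} ∩ {n0,n1,n5} = {n0}; idom=n0

DF derivation:
  join n4 pred n0: · stop@n0
  join n4 pred n2: n2→n1 stop@n0
  join n5 pred n1: · stop@n1
  join n5 pred n2: n2 stop@n1
  join n6 pred n4: n4 stop@n0
  join n6 pred n5: n5→n1 stop@n0
  n0: DF=∅
  n1: DF={n4,n6}
  n2: DF={n4,n5}
  n3: DF=∅
  n4: DF={n6}
  n5: DF={n6}
  n6: DF=∅

DF(n5) = ["n6"]

Answer: ["n6"]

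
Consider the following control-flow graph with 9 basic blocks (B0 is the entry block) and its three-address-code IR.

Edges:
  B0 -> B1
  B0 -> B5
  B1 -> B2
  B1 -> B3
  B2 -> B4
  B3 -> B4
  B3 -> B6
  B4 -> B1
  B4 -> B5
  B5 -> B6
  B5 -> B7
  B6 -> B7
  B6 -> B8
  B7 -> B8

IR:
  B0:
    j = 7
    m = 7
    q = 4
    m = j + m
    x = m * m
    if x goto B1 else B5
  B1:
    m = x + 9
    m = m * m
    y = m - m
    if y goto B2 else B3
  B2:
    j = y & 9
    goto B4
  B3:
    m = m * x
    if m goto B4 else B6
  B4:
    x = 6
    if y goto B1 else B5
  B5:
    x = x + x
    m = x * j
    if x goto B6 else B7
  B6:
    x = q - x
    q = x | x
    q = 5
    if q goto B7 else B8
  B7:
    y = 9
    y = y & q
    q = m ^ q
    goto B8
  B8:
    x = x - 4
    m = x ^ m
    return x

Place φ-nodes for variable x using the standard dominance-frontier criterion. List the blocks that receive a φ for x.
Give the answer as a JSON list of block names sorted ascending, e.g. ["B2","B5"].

idom tree: B1←B0 B2←B1 B3←B1 B4←B1 B5←B0 B6←B0 B7←B0 B8←B0
Join-block Dom:
  B1: preds {B0,B4}: {B0} ∩ {B0,B1,B4} = {B0}; idom=B0
  B4: preds {B2,B3}: {B0,B1,B2} ∩ {B0,B1,B3} = {B0,B1}; idom=B1
  B5: preds {B0,B4}: {B0} ∩ {B0,B1,B4} = {B0}; idom=B0
  B6: preds {B3,B5}: {B0,B1,B3} ∩ {B0,B5} = {B0}; idom=B0
  B7: preds {B5,B6}: {B0,B5} ∩ {B0,B6} = {B0}; idom=B0
  B8: preds {B6,B7}: {B0,B6} ∩ {B0,B7} = {B0}; idom=B0

DF walk-up:
  B1←B0: walk · to B0
  B1←B4: walk B4→B1 to B0
  B4←B2: walk B2 to B1
  B4←B3: walk B3 to B1
  B5←B0: walk · to B0
  B5←B4: walk B4→B1 to B0
  B6←B3: walk B3→B1 to B0
  B6←B5: walk B5 to B0
  B7←B5: walk B5 to B0
  B7←B6: walk B6 to B0
  B8←B6: walk B6 to B0
  B8←B7: walk B7 to B0
  B0: DF=∅
  B1: DF={B1,B5,B6}
  B2: DF={B4}
  B3: DF={B4,B6}
  B4: DF={B1,B5}
  B5: DF={B6,B7}
  B6: DF={B7,B8}
  B7: DF={B8}
  B8: DF=∅

φ for x: defs {B0,B4,B5,B6,B8}
  DF⁺ = {B1,B5,B6,B7,B8}

Answer: ["B1", "B5", "B6", "B7", "B8"]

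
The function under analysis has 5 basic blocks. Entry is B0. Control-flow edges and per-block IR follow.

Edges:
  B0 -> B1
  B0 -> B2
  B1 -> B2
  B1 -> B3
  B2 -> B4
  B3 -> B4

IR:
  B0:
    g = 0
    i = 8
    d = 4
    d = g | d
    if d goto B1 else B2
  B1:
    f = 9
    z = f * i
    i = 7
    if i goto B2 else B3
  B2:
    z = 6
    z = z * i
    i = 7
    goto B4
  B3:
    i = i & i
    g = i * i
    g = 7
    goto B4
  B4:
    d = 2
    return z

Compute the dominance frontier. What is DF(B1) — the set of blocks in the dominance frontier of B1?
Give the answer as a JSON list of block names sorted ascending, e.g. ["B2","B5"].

idom tree: B1←B0 B2←B0 B3←B1 B4←B0
Join-block Dom:
  B2: preds {B0,B1}: {B0} ∩ {B0,B1} = {B0}; idom=B0
  B4: preds {B2,B3}: {B0,B2} ∩ {B0,B1,B3} = {B0}; idom=B0

DF derivation:
  B2←B0: walk · to B0
  B2←B1: walk B1 to B0
  B4←B2: walk B2 to B0
  B4←B3: walk B3→B1 to B0
  DF(B0)=∅
  DF(B1)={B2,B4}
  DF(B2)={B4}
  DF(B3)={B4}
  DF(B4)=∅

DF(B1) = ["B2", "B4"]

Answer: ["B2", "B4"]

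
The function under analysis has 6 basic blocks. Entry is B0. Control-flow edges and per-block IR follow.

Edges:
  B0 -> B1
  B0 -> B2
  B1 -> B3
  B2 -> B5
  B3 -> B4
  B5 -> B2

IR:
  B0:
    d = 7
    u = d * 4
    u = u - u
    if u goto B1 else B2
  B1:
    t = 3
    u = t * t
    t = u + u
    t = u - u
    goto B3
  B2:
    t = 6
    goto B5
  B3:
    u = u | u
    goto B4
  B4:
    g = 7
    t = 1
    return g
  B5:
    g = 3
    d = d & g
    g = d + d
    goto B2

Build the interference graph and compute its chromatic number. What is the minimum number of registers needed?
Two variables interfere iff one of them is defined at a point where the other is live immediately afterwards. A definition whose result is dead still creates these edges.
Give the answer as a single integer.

Answer: 3

Analysis:
def/use:
  B0 def {d,u} use ∅
  B1 def {t,u} use ∅
  B2 def {t} use ∅
  B3 def {u} use {u}
  B4 def {g,t} use ∅
  B5 def {d,g} use {d}

Live sets:
  live B0: ∅→{d}
  live B1: ∅→{u}
  live B2: {d}→{d}
  live B3: {u}→∅
  live B4: ∅→∅
  live B5: {d}→{d}

Interference:
  d↔{g,t,u}
  g↔{d,t}
  t↔{d,g,u}
  u↔{d,t}

Colouring:
  {d,g,t} pairwise interfere (3-clique) ⇒ χ ≥ 3
  3-colouring: R0={d}  R1={t}  R2={g,u}
  χ = 3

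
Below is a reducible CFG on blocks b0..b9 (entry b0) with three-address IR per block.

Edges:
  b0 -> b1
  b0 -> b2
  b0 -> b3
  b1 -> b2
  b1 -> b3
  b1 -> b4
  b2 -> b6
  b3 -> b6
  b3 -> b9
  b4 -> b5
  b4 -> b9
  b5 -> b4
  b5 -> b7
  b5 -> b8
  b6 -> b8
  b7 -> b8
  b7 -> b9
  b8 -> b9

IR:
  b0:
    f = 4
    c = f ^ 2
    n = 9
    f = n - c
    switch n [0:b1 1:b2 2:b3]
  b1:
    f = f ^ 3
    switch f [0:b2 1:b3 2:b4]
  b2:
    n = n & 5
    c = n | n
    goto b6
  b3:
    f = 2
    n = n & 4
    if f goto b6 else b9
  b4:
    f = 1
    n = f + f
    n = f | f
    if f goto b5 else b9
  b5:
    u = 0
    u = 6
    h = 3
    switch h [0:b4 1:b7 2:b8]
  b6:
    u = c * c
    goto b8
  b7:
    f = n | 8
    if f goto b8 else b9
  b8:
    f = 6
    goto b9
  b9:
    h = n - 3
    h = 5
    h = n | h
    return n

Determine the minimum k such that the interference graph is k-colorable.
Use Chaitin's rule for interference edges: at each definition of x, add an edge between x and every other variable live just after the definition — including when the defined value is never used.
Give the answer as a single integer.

Per-block:
  b0: {c,f,n} / ∅
  b1: {f} / {f}
  b2: {c,n} / {n}
  b3: {f,n} / {n}
  b4: {f,n} / ∅
  b5: {h,u} / ∅
  b6: {u} / {c}
  b7: {f} / {n}
  b8: {f} / ∅
  b9: {h} / {n}

Live sets:
  b0 li=∅ lo={c,f,n}
  b1 li={c,f,n} lo={c,n}
  b2 li={n} lo={c,n}
  b3 li={c,n} lo={c,n}
  b4 li=∅ lo={n}
  b5 li={n} lo={n}
  b6 li={c,n} lo={n}
  b7 li={n} lo={n}
  b8 li={n} lo={n}
  b9 li={n} lo=∅

Interfere edges:
  c↔{f,n}
  f↔{c,n}
  h↔{n}
  n↔{c,f,h,u}
  u↔{n}

Chromatic number:
  clique {c,f,n} ⇒ need ≥ 3
  assign c→R1 f→R2 h→R1 n→R0 u→R1 — no edge inside a register ⇒ χ ≤ 3
  χ = 3

Answer: 3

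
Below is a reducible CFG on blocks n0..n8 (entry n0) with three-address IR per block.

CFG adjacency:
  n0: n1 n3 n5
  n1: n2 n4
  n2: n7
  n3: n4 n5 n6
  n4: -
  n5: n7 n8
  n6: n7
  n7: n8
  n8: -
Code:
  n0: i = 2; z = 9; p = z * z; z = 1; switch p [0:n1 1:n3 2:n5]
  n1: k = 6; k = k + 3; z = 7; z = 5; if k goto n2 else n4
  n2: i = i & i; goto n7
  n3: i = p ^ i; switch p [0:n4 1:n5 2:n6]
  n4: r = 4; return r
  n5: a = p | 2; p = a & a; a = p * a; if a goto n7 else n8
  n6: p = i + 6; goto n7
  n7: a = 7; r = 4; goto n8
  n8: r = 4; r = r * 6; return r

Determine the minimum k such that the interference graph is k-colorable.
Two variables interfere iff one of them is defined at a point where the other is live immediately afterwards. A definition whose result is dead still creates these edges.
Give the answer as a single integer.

Answer: 3

Derivation:
def/use:
  n0: {i,p,z} / ∅
  n1: {k,z} / ∅
  n2: {i} / {i}
  n3: {i} / {i,p}
  n4: {r} / ∅
  n5: {a,p} / {p}
  n6: {p} / {i}
  n7: {a,r} / ∅
  n8: {r} / ∅

Liveness:
  live n0: ∅→{i,p}
  live n1: {i}→{i}
  live n2: {i}→∅
  live n3: {i,p}→{i,p}
  live n4: ∅→∅
  live n5: {p}→∅
  live n6: {i}→∅
  live n7: ∅→∅
  live n8: ∅→∅

Conflict graph:
  a: {p}
  i: {k,p,z}
  k: {i,z}
  p: {a,i,z}
  r: ∅
  z: {i,k,p}

Chromatic number:
  {i,k,z} pairwise interfere (3-clique) ⇒ χ ≥ 3
  assign a→R0 i→R0 k→R1 p→R1 r→R0 z→R2 — no edge inside a register ⇒ χ ≤ 3
  χ = 3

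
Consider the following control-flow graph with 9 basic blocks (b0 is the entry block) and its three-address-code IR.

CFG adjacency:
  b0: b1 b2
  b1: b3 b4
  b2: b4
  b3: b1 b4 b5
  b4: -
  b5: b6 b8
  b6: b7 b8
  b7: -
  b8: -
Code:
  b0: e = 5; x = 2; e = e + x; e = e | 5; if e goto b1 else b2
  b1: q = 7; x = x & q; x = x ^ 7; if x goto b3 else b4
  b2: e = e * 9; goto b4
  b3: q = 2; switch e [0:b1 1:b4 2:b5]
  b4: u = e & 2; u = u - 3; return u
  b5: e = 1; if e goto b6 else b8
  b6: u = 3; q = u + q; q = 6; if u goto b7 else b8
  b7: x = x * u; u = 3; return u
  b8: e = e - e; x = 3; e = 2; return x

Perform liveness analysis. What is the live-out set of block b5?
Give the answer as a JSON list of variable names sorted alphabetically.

def/use:
  b0 def {e,x} use ∅
  b1 def {q,x} use {x}
  b2 def {e} use {e}
  b3 def {q} use {e}
  b4 def {u} use {e}
  b5 def {e} use ∅
  b6 def {q,u} use {q}
  b7 def {u,x} use {u,x}
  b8 def {e,x} use {e}

Backward fixpoint:
  live b0: ∅→{e,x}
  live b1: {e,x}→{e,x}
  live b2: {e}→{e}
  live b3: {e,x}→{e,q,x}
  live b4: {e}→∅
  live b5: {q,x}→{e,q,x}
  live b6: {e,q,x}→{e,u,x}
  live b7: {u,x}→∅
  live b8: {e}→∅

live-out(b5) = ["e", "q", "x"]

Answer: ["e", "q", "x"]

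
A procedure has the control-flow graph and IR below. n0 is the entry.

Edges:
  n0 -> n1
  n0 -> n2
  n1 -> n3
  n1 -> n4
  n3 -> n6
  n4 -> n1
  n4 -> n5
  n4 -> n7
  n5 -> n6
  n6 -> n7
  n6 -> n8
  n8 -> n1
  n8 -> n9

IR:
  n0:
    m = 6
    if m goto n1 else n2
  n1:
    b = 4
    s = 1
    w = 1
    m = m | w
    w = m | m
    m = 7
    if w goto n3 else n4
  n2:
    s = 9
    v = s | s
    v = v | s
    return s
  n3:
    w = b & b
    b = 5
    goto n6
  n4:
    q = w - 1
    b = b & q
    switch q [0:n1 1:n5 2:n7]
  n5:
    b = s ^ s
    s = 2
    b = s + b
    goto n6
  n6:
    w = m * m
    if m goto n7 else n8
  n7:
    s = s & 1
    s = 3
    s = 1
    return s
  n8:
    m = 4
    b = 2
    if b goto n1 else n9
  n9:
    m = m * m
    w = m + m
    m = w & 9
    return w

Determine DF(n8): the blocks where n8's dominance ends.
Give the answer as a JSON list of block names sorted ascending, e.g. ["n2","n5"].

idom tree: n1←n0 n2←n0 n3←n1 n4←n1 n5←n4 n6←n1 n7←n1 n8←n6 n9←n8
Dom at joins:
  n1: preds {n0,n4,n8}: {n0} ∩ {n0,n1,n4} ∩ {n0,n1,n6,n8} = {n0}; idom=n0
  n6: preds {n3,n5}: {n0,n1,n3} ∩ {n0,n1,n4,n5} = {n0,n1}; idom=n1
  n7: preds {n4,n6}: {n0,n1,n4} ∩ {n0,n1,n6} = {n0,n1}; idom=n1

DF walk-up:
  join n1 pred n0: · stop@n0
  join n1 pred n4: n4→n1 stop@n0
  join n1 pred n8: n8→n6→n1 stop@n0
  join n6 pred n3: n3 stop@n1
  join n6 pred n5: n5→n4 stop@n1
  join n7 pred n4: n4 stop@n1
  join n7 pred n6: n6 stop@n1
  n0: DF=∅
  n1: DF={n1}
  n2: DF=∅
  n3: DF={n6}
  n4: DF={n1,n6,n7}
  n5: DF={n6}
  n6: DF={n1,n7}
  n7: DF=∅
  n8: DF={n1}
  n9: DF=∅

DF(n8) = ["n1"]

Answer: ["n1"]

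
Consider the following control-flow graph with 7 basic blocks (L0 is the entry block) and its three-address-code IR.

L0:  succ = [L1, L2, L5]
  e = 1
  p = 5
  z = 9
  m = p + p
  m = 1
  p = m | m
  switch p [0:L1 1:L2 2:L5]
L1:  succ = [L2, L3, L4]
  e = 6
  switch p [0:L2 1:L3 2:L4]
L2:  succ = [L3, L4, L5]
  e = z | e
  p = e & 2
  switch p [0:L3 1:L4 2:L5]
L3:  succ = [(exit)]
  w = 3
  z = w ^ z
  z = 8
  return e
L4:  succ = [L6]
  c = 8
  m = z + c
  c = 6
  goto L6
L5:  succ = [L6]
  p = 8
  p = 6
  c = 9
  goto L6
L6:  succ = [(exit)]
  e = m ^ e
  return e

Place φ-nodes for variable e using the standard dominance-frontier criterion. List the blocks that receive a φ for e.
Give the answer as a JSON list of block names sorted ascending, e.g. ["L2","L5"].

Answer: ["L2", "L3", "L4", "L5", "L6"]

Derivation:
idom tree: L1←L0 L2←L0 L3←L0 L4←L0 L5←L0 L6←L0
Dom∩ at merges:
  L2: preds {L0,L1}: {L0} ∩ {L0,L1} = {L0}; idom=L0
  L3: preds {L1,L2}: {L0,L1} ∩ {L0,L2} = {L0}; idom=L0
  L4: preds {L1,L2}: {L0,L1} ∩ {L0,L2} = {L0}; idom=L0
  L5: preds {L0,L2}: {L0} ∩ {L0,L2} = {L0}; idom=L0
  L6: preds {L4,L5}: {L0,L4} ∩ {L0,L5} = {L0}; idom=L0

DF derivation:
  join L2 pred L0: · stop@L0
  join L2 pred L1: L1 stop@L0
  join L3 pred L1: L1 stop@L0
  join L3 pred L2: L2 stop@L0
  join L4 pred L1: L1 stop@L0
  join L4 pred L2: L2 stop@L0
  join L5 pred L0: · stop@L0
  join L5 pred L2: L2 stop@L0
  join L6 pred L4: L4 stop@L0
  join L6 pred L5: L5 stop@L0
  L0 → ∅
  L1 → {L2,L3,L4}
  L2 → {L3,L4,L5}
  L3 → ∅
  L4 → {L6}
  L5 → {L6}
  L6 → ∅

φ for e: defs {L0,L1,L2,L6}
  DF⁺ = {L2,L3,L4,L5,L6}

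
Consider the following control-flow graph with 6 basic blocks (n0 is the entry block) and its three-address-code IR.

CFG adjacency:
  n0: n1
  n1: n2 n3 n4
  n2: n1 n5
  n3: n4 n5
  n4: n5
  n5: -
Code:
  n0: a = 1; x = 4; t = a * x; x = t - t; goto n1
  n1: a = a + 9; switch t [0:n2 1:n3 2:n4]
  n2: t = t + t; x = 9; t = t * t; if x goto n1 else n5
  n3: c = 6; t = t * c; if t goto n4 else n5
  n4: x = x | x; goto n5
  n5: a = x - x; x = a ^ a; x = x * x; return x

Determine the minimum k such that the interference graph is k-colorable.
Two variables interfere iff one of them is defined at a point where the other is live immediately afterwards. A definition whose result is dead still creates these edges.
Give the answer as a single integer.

def/use:
  n0: def={a,t,x} ue=∅
  n1: def={a} ue={a,t}
  n2: def={t,x} ue={t}
  n3: def={c,t} ue={t}
  n4: def={x} ue={x}
  n5: def={a,x} ue={x}

Backward fixpoint:
  n0 li=∅ lo={a,t,x}
  n1 li={a,t,x} lo={a,t,x}
  n2 li={a,t} lo={a,t,x}
  n3 li={t,x} lo={x}
  n4 li={x} lo={x}
  n5 li={x} lo=∅

Conflict graph:
  a: {t,x}
  c: {t,x}
  t: {a,c,x}
  x: {a,c,t}

Colouring:
  clique {a,t,x} ⇒ need ≥ 3
  3-colouring: r0={t}  r1={x}  r2={a,c}
  χ = 3

Answer: 3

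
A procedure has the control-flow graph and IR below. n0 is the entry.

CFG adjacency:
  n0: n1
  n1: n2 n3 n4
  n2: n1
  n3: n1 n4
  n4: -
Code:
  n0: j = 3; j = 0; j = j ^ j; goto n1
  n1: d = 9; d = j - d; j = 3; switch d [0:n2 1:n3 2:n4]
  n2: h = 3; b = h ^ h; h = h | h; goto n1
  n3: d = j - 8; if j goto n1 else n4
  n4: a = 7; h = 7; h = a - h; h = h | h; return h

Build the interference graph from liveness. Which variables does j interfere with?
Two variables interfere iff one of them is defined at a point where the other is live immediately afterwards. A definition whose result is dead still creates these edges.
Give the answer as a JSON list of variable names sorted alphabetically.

Answer: ["b", "d", "h"]

Derivation:
def/use:
  n0 def {j} use ∅
  n1 def {d,j} use {j}
  n2 def {b,h} use ∅
  n3 def {d} use {j}
  n4 def {a,h} use ∅

Liveness:
  n0 li=∅ lo={j}
  n1 li={j} lo={j}
  n2 li={j} lo={j}
  n3 li={j} lo={j}
  n4 li=∅ lo=∅

Interfere edges:
  a — {h}
  b — {h,j}
  d — {j}
  h — {a,b,j}
  j — {b,d,h}

N(j) = ["b", "d", "h"]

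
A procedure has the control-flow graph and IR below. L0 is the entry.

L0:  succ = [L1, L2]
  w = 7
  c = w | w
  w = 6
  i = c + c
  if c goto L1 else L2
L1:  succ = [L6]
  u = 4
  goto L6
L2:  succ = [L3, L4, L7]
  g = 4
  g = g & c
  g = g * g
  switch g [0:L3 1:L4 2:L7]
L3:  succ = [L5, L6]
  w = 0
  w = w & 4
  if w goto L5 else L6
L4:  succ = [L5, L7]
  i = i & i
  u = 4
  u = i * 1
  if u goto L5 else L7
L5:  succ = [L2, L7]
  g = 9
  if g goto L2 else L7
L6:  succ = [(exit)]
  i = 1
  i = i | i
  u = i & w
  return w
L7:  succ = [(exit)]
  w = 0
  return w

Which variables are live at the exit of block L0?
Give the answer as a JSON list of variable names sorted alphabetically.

Per-block:
  L0: {c,i,w} / ∅
  L1: {u} / ∅
  L2: {g} / {c}
  L3: {w} / ∅
  L4: {i,u} / {i}
  L5: {g} / ∅
  L6: {i,u} / {w}
  L7: {w} / ∅

Backward fixpoint:
  L0 li=∅ lo={c,i,w}
  L1 li={w} lo={w}
  L2 li={c,i} lo={c,i}
  L3 li={c,i} lo={c,i,w}
  L4 li={c,i} lo={c,i}
  L5 li={c,i} lo={c,i}
  L6 li={w} lo=∅
  L7 li=∅ lo=∅

live-out(L0) = ["c", "i", "w"]

Answer: ["c", "i", "w"]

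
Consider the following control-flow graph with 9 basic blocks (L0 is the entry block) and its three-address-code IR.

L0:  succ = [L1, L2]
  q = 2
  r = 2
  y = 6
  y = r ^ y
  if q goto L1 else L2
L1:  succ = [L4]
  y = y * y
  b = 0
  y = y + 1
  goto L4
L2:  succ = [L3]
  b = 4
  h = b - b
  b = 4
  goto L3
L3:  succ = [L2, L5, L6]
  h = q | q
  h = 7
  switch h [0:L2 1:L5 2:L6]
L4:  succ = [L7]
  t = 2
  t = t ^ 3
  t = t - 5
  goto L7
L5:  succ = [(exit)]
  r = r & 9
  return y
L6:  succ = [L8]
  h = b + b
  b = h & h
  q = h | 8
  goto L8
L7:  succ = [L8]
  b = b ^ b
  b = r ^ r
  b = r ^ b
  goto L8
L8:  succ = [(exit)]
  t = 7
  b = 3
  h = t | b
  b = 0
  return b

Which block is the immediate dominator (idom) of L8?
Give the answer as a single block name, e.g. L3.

Answer: L0

Working:
idom tree: L1←L0 L2←L0 L3←L2 L4←L1 L5←L3 L6←L3 L7←L4 L8←L0
Dom∩ at merges:
  L2: preds {L0,L3}: {L0} ∩ {L0,L2,L3} = {L0}; idom=L0
  L8: preds {L6,L7}: {L0,L2,L3,L6} ∩ {L0,L1,L4,L7} = {L0}; idom=L0

idom(L8) = L0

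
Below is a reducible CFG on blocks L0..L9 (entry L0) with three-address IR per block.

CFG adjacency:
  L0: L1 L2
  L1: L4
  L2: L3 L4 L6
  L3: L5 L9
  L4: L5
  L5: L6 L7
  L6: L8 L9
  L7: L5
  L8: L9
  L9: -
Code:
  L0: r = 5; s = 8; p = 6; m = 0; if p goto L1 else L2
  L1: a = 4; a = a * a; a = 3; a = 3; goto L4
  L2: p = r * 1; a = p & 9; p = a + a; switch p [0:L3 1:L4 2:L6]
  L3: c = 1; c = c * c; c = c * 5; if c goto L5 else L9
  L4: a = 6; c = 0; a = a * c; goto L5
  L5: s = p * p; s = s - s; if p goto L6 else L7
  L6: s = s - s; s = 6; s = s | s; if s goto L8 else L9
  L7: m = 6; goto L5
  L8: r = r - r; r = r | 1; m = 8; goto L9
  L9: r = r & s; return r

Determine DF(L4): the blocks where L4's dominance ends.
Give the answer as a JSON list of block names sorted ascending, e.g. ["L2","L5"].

Answer: ["L5"]

Derivation:
idom tree: L1←L0 L2←L0 L3←L2 L4←L0 L5←L0 L6←L0 L7←L5 L8←L6 L9←L0
Join-block Dom:
  L4: preds {L1,L2}: {L0,L1} ∩ {L0,L2} = {L0}; idom=L0
  L5: preds {L3,L4,L7}: {L0,L2,L3} ∩ {L0,L4} ∩ {L0,L5,L7} = {L0}; idom=L0
  L6: preds {L2,L5}: {L0,L2} ∩ {L0,L5} = {L0}; idom=L0
  L9: preds {L3,L6,L8}: {L0,L2,L3} ∩ {L0,L6} ∩ {L0,L6,L8} = {L0}; idom=L0

DF walk-up:
  L4←L1: walk L1 to L0
  L4←L2: walk L2 to L0
  L5←L3: walk L3→L2 to L0
  L5←L4: walk L4 to L0
  L5←L7: walk L7→L5 to L0
  L6←L2: walk L2 to L0
  L6←L5: walk L5 to L0
  L9←L3: walk L3→L2 to L0
  L9←L6: walk L6 to L0
  L9←L8: walk L8→L6 to L0
  L0 → ∅
  L1 → {L4}
  L2 → {L4,L5,L6,L9}
  L3 → {L5,L9}
  L4 → {L5}
  L5 → {L5,L6}
  L6 → {L9}
  L7 → {L5}
  L8 → {L9}
  L9 → ∅

DF(L4) = ["L5"]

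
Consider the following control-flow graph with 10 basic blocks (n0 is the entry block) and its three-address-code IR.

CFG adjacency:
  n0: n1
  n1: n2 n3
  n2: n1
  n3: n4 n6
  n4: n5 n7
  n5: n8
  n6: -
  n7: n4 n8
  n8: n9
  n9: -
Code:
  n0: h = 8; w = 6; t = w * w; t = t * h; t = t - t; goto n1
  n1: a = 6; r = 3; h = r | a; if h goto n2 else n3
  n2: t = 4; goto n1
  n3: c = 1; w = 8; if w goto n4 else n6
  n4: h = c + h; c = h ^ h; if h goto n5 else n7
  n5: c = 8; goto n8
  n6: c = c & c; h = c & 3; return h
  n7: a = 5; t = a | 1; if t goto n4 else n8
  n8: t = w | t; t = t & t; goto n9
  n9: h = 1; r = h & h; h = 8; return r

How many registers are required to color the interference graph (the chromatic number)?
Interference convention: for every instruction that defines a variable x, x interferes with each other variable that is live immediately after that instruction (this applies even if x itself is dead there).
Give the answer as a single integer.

Answer: 5

Working:
def/use:
  n0: {h,t,w} / ∅
  n1: {a,h,r} / ∅
  n2: {t} / ∅
  n3: {c,w} / ∅
  n4: {c,h} / {c,h}
  n5: {c} / ∅
  n6: {c,h} / {c}
  n7: {a,t} / ∅
  n8: {t} / {t,w}
  n9: {h,r} / ∅

Backward fixpoint:
  live n0: ∅→{t}
  live n1: {t}→{h,t}
  live n2: ∅→{t}
  live n3: {h,t}→{c,h,t,w}
  live n4: {c,h,t,w}→{c,h,t,w}
  live n5: {t,w}→{t,w}
  live n6: {c}→∅
  live n7: {c,h,w}→{c,h,t,w}
  live n8: {t,w}→∅
  live n9: ∅→∅

Interference:
  a: {c,h,r,t,w}
  c: {a,h,t,w}
  h: {a,c,r,t,w}
  r: {a,h,t}
  t: {a,c,h,r,w}
  w: {a,c,h,t}

Chromatic number:
  {a,c,h,t,w} pairwise interfere (5-clique) ⇒ χ ≥ 5
  assign a→r0 c→r3 h→r1 r→r3 t→r2 w→r4 — no edge inside a register ⇒ χ ≤ 5
  χ = 5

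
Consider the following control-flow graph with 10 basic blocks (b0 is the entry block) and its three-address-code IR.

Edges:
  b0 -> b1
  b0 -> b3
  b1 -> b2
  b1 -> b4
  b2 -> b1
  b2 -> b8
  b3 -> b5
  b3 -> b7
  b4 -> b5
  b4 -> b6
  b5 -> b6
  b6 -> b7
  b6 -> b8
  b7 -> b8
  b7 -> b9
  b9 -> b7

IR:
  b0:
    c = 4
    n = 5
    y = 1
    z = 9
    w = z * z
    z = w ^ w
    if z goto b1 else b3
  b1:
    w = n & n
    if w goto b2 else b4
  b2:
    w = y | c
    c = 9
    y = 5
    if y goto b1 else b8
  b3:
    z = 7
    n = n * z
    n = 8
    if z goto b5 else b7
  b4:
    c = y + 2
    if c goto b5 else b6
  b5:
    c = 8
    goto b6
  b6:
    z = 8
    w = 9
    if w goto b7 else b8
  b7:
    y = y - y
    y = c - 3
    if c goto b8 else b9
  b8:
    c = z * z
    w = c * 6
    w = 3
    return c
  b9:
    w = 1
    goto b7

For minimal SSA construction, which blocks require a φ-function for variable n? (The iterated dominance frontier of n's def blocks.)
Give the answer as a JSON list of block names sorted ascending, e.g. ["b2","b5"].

idom tree: b1←b0 b2←b1 b3←b0 b4←b1 b5←b0 b6←b0 b7←b0 b8←b0 b9←b7
Join-block Dom:
  b1: preds {b0,b2}: {b0} ∩ {b0,b1,b2} = {b0}; idom=b0
  b5: preds {b3,b4}: {b0,b3} ∩ {b0,b1,b4} = {b0}; idom=b0
  b6: preds {b4,b5}: {b0,b1,b4} ∩ {b0,b5} = {b0}; idom=b0
  b7: preds {b3,b6,b9}: {b0,b3} ∩ {b0,b6} ∩ {b0,b7,b9} = {b0}; idom=b0
  b8: preds {b2,b6,b7}: {b0,b1,b2} ∩ {b0,b6} ∩ {b0,b7} = {b0}; idom=b0

DF derivation:
  b1←b0: walk · to b0
  b1←b2: walk b2→b1 to b0
  b5←b3: walk b3 to b0
  b5←b4: walk b4→b1 to b0
  b6←b4: walk b4→b1 to b0
  b6←b5: walk b5 to b0
  b7←b3: walk b3 to b0
  b7←b6: walk b6 to b0
  b7←b9: walk b9→b7 to b0
  b8←b2: walk b2→b1 to b0
  b8←b6: walk b6 to b0
  b8←b7: walk b7 to b0
  b0: DF=∅
  b1: DF={b1,b5,b6,b8}
  b2: DF={b1,b8}
  b3: DF={b5,b7}
  b4: DF={b5,b6}
  b5: DF={b6}
  b6: DF={b7,b8}
  b7: DF={b7,b8}
  b8: DF=∅
  b9: DF={b7}

φ for n: defs {b0,b3}
  DF⁺ = {b5,b6,b7,b8}

Answer: ["b5", "b6", "b7", "b8"]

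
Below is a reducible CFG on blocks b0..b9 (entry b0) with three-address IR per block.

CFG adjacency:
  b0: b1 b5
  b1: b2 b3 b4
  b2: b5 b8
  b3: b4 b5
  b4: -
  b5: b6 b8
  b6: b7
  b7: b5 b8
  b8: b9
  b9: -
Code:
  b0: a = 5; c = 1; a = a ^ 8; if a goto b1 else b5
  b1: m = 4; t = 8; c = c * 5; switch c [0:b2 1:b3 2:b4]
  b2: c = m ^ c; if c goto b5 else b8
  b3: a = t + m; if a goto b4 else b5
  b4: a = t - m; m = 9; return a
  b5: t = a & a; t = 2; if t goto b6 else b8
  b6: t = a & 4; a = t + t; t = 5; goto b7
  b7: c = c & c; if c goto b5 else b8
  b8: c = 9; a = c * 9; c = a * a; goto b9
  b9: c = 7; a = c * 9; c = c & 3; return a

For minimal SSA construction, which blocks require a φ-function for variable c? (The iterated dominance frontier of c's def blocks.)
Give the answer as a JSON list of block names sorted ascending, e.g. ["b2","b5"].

idom tree: b1←b0 b2←b1 b3←b1 b4←b1 b5←b0 b6←b5 b7←b6 b8←b0 b9←b8
Dom∩ at merges:
  b4: preds {b1,b3}: {b0,b1} ∩ {b0,b1,b3} = {b0,b1}; idom=b1
  b5: preds {b0,b2,b3,b7}: {b0} ∩ {b0,b1,b2} ∩ {b0,b1,b3} ∩ {b0,b5,b6,b7} = {b0}; idom=b0
  b8: preds {b2,b5,b7}: {b0,b1,b2} ∩ {b0,b5} ∩ {b0,b5,b6,b7} = {b0}; idom=b0

DF derivation:
  b4←b1: walk · to b1
  b4←b3: walk b3 to b1
  b5←b0: walk · to b0
  b5←b2: walk b2→b1 to b0
  b5←b3: walk b3→b1 to b0
  b5←b7: walk b7→b6→b5 to b0
  b8←b2: walk b2→b1 to b0
  b8←b5: walk b5 to b0
  b8←b7: walk b7→b6→b5 to b0
  DF(b0)=∅
  DF(b1)={b5,b8}
  DF(b2)={b5,b8}
  DF(b3)={b4,b5}
  DF(b4)=∅
  DF(b5)={b5,b8}
  DF(b6)={b5,b8}
  DF(b7)={b5,b8}
  DF(b8)=∅
  DF(b9)=∅

φ for c: defs {b0,b1,b2,b7,b8,b9}
  DF⁺ = {b5,b8}

Answer: ["b5", "b8"]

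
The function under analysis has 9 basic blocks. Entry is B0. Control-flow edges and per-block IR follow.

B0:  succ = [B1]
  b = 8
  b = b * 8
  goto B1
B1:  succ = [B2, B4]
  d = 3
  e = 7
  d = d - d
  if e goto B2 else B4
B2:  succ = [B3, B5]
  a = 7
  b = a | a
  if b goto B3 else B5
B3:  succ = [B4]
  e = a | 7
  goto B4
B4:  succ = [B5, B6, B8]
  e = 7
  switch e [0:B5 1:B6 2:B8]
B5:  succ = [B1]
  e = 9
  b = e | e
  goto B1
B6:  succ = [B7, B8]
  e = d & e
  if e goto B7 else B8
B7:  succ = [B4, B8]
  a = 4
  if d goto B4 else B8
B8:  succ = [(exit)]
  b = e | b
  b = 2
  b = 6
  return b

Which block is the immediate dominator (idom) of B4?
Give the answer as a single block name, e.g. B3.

idom tree: B1←B0 B2←B1 B3←B2 B4←B1 B5←B1 B6←B4 B7←B6 B8←B4
Dom at joins:
  B1: preds {B0,B5}: {B0} ∩ {B0,B1,B5} = {B0}; idom=B0
  B4: preds {B1,B3,B7}: {B0,B1} ∩ {B0,B1,B2,B3} ∩ {B0,B1,B4,B6,B7} = {B0,B1}; idom=B1
  B5: preds {B2,B4}: {B0,B1,B2} ∩ {B0,B1,B4} = {B0,B1}; idom=B1
  B8: preds {B4,B6,B7}: {B0,B1,B4} ∩ {B0,B1,B4,B6} ∩ {B0,B1,B4,B6,B7} = {B0,B1,B4}; idom=B4

idom(B4) = B1

Answer: B1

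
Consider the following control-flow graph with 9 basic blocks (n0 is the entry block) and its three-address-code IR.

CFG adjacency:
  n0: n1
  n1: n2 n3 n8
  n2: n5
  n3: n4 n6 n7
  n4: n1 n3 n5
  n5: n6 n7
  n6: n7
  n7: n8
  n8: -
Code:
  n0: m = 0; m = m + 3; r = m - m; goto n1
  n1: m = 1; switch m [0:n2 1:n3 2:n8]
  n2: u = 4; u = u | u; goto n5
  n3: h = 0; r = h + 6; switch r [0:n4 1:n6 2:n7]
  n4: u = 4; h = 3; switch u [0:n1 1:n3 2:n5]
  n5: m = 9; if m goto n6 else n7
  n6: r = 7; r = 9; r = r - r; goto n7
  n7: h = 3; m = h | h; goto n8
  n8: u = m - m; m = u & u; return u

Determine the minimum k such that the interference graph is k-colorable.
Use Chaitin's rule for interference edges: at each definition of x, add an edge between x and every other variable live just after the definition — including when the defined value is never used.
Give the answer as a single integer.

Answer: 2

Derivation:
Block summaries:
  n0 def {m,r} use ∅
  n1 def {m} use ∅
  n2 def {u} use ∅
  n3 def {h,r} use ∅
  n4 def {h,u} use ∅
  n5 def {m} use ∅
  n6 def {r} use ∅
  n7 def {h,m} use ∅
  n8 def {m,u} use {m}

Liveness:
  live n0: ∅→∅
  live n1: ∅→{m}
  live n2: ∅→∅
  live n3: ∅→∅
  live n4: ∅→∅
  live n5: ∅→∅
  live n6: ∅→∅
  live n7: ∅→{m}
  live n8: {m}→∅

Conflict graph:
  h — {u}
  m — {u}
  r — ∅
  u — {h,m}

Colouring:
  lower bound: {h,u} mutually conflict ⇒ χ ≥ 2
  2-colouring: r0={r,u}  r1={h,m}
  χ = 2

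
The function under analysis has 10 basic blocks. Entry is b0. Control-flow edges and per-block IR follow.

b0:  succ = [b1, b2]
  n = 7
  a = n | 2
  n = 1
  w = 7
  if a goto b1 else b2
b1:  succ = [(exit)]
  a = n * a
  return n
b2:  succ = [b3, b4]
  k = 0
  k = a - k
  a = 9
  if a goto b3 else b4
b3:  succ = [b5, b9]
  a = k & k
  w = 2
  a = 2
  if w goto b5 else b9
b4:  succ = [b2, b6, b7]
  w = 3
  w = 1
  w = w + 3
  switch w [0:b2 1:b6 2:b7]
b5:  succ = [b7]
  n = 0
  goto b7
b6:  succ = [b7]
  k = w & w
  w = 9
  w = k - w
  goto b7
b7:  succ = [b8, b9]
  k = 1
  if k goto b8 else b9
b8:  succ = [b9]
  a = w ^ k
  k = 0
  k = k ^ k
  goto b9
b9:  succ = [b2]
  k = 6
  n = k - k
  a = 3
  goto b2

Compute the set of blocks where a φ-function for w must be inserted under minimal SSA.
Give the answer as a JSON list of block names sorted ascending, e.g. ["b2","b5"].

Answer: ["b2", "b7", "b9"]

Derivation:
idom tree: b1←b0 b2←b0 b3←b2 b4←b2 b5←b3 b6←b4 b7←b2 b8←b7 b9←b2
Join-block Dom:
  b2: preds {b0,b4,b9}: {b0} ∩ {b0,b2,b4} ∩ {b0,b2,b9} = {b0}; idom=b0
  b7: preds {b4,b5,b6}: {b0,b2,b4} ∩ {b0,b2,b3,b5} ∩ {b0,b2,b4,b6} = {b0,b2}; idom=b2
  b9: preds {b3,b7,b8}: {b0,b2,b3} ∩ {b0,b2,b7} ∩ {b0,b2,b7,b8} = {b0,b2}; idom=b2

DF derivation:
  b2←b0: walk · to b0
  b2←b4: walk b4→b2 to b0
  b2←b9: walk b9→b2 to b0
  b7←b4: walk b4 to b2
  b7←b5: walk b5→b3 to b2
  b7←b6: walk b6→b4 to b2
  b9←b3: walk b3 to b2
  b9←b7: walk b7 to b2
  b9←b8: walk b8→b7 to b2
  b0: DF=∅
  b1: DF=∅
  b2: DF={b2}
  b3: DF={b7,b9}
  b4: DF={b2,b7}
  b5: DF={b7}
  b6: DF={b7}
  b7: DF={b9}
  b8: DF={b9}
  b9: DF={b2}

φ for w: defs {b0,b3,b4,b6}
  DF⁺ = {b2,b7,b9}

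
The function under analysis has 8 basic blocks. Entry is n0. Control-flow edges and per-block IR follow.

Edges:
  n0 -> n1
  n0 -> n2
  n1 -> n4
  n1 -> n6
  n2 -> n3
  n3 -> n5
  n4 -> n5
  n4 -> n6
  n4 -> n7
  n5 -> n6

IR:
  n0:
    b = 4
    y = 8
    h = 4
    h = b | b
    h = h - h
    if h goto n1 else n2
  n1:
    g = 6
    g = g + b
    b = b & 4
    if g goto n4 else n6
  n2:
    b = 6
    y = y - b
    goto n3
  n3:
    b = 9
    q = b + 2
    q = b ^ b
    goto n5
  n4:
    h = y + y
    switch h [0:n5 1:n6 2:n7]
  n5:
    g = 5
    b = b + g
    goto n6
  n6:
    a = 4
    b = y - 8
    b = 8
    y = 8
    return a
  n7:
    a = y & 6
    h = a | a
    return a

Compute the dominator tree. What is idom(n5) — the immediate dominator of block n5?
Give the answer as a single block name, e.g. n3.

Answer: n0

Analysis:
idom tree: n1←n0 n2←n0 n3←n2 n4←n1 n5←n0 n6←n0 n7←n4
Join-block Dom:
  n5: preds {n3,n4}: {n0,n2,n3} ∩ {n0,n1,n4} = {n0}; idom=n0
  n6: preds {n1,n4,n5}: {n0,n1} ∩ {n0,n1,n4} ∩ {n0,n5} = {n0}; idom=n0

idom(n5) = n0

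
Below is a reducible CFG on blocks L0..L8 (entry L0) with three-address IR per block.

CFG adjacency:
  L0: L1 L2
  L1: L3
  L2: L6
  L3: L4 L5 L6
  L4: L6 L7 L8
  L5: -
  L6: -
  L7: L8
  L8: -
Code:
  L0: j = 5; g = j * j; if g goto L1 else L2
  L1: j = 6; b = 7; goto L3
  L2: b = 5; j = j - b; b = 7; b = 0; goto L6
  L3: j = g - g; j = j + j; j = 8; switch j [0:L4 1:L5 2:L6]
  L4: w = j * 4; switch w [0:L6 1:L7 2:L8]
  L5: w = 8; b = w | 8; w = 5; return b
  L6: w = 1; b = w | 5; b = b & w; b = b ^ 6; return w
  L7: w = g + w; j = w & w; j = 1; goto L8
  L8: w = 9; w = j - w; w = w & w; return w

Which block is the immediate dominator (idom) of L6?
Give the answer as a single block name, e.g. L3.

Answer: L0

Derivation:
idom tree: L1←L0 L2←L0 L3←L1 L4←L3 L5←L3 L6←L0 L7←L4 L8←L4
Dom∩ at merges:
  L6: preds {L2,L3,L4}: {L0,L2} ∩ {L0,L1,L3} ∩ {L0,L1,L3,L4} = {L0}; idom=L0
  L8: preds {L4,L7}: {L0,L1,L3,L4} ∩ {L0,L1,L3,L4,L7} = {L0,L1,L3,L4}; idom=L4

idom(L6) = L0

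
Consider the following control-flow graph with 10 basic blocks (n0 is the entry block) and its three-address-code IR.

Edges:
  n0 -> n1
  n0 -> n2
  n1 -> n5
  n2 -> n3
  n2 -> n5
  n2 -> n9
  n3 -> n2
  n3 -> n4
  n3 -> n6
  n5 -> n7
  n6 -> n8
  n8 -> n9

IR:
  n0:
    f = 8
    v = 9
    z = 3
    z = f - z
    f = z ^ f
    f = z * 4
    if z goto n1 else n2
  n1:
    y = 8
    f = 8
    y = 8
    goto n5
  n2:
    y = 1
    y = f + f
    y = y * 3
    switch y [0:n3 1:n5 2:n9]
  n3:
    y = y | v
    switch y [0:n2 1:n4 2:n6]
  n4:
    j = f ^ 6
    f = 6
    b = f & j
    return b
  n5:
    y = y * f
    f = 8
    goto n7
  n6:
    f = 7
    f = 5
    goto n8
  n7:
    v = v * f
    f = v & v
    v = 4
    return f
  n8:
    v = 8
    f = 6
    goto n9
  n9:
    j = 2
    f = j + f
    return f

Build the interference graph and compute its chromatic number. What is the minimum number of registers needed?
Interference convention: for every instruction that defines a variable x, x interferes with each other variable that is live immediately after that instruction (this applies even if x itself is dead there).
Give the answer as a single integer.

Answer: 3

Analysis:
Block summaries:
  n0: {f,v,z} / ∅
  n1: {f,y} / ∅
  n2: {y} / {f}
  n3: {y} / {v,y}
  n4: {b,f,j} / {f}
  n5: {f,y} / {f,y}
  n6: {f} / ∅
  n7: {f,v} / {f,v}
  n8: {f,v} / ∅
  n9: {f,j} / {f}

Liveness:
  n0: in=∅ out={f,v}
  n1: in={v} out={f,v,y}
  n2: in={f,v} out={f,v,y}
  n3: in={f,v,y} out={f,v}
  n4: in={f} out=∅
  n5: in={f,v,y} out={f,v}
  n6: in=∅ out=∅
  n7: in={f,v} out=∅
  n8: in=∅ out={f}
  n9: in={f} out=∅

Interference:
  b — ∅
  f — {j,v,y,z}
  j — {f}
  v — {f,y,z}
  y — {f,v}
  z — {f,v}

Registers:
  lower bound: {f,v,y} mutually conflict ⇒ χ ≥ 3
  3-colouring: r0={b,f}  r1={j,v}  r2={y,z}
  χ = 3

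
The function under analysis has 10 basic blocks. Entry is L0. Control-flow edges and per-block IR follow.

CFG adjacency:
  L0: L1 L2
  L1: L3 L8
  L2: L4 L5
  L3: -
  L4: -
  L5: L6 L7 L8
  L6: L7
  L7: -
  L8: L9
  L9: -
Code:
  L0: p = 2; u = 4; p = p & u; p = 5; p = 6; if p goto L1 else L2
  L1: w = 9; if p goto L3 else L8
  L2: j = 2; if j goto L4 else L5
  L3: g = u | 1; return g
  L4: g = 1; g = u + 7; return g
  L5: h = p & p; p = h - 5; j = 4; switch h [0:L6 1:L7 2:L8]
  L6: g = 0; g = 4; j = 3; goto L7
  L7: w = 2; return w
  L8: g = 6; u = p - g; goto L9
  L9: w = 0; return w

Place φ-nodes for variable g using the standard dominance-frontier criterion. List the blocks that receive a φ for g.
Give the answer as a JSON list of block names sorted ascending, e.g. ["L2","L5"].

idom tree: L1←L0 L2←L0 L3←L1 L4←L2 L5←L2 L6←L5 L7←L5 L8←L0 L9←L8
Join-block Dom:
  L7: preds {L5,L6}: {L0,L2,L5} ∩ {L0,L2,L5,L6} = {L0,L2,L5}; idom=L5
  L8: preds {L1,L5}: {L0,L1} ∩ {L0,L2,L5} = {L0}; idom=L0

DF walk-up:
  L7←L5: walk · to L5
  L7←L6: walk L6 to L5
  L8←L1: walk L1 to L0
  L8←L5: walk L5→L2 to L0
  L0 → ∅
  L1 → {L8}
  L2 → {L8}
  L3 → ∅
  L4 → ∅
  L5 → {L8}
  L6 → {L7}
  L7 → ∅
  L8 → ∅
  L9 → ∅

φ for g: defs {L3,L4,L6,L8}
  DF⁺ = {L7}

Answer: ["L7"]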